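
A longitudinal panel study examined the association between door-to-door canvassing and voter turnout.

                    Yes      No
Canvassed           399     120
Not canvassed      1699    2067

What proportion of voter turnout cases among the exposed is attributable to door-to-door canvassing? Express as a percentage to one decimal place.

Cells: a = 399, b = 120, c = 1699, d = 2067.
Risk in exposed = 399/519 = 0.76879; risk in unexposed = 1699/3766 = 0.45114.
RR = 0.76879/0.45114 = 1.70409
AR% = (RR − 1)/RR × 100 = (1.70409 − 1)/1.70409 × 100 = 41.3176%

41.3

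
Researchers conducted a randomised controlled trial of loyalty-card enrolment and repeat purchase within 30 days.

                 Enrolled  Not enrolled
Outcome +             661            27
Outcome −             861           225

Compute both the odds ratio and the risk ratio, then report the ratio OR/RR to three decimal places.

Reading the table with exposure as columns: a = 661 (Enrolled, case), b = 861 (Enrolled, non-case), c = 27 (Not enrolled, case), d = 225.
OR = (661·225)/(861·27) = 148725/23247 = 6.39760
Risk in exposed = 661/1522 = 0.43430; risk in unexposed = 27/252 = 0.10714; RR = 4.05344
OR/RR = 6.39760 / 4.05344 = 1.57831
The outcome is not rare, so the OR lies further from 1 than the RR.

1.578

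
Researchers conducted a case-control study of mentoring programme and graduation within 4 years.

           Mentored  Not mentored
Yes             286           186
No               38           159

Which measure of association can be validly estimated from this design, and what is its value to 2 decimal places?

Reading the table with exposure as columns: a = 286 (Mentored, case), b = 38 (Mentored, non-case), c = 186 (Not mentored, case), d = 159.
This is a case-control study: participants were sampled on outcome status, so risks in the source population cannot be estimated directly — relative risk is not valid here. The odds ratio is the appropriate measure.
OR = (a·d)/(b·c) = (286 × 159) / (38 × 186) = 45474 / 7068 = 6.43379

6.43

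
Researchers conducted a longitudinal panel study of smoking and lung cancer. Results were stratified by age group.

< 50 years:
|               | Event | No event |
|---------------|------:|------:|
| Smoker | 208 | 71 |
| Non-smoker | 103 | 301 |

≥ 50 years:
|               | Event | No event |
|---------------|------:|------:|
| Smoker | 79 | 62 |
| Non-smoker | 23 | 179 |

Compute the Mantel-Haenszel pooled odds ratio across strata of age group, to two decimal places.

OR_MH = Σ(aᵢdᵢ/nᵢ) / Σ(bᵢcᵢ/nᵢ), where nᵢ is the stratum total.
Stratum 1 (< 50 years): n = 683; a·d/n = 208·301/683 = 91.6662; b·c/n = 71·103/683 = 10.7072
Stratum 2 (≥ 50 years): n = 343; a·d/n = 79·179/343 = 41.2274; b·c/n = 62·23/343 = 4.1574
OR_MH = (91.6662 + 41.2274) / (10.7072 + 4.1574) = 132.8936 / 14.8646 = 8.94027

8.94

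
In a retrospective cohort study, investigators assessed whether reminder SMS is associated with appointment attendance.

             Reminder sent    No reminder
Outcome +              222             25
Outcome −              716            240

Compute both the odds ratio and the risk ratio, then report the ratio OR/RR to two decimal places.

1.19

Reading the table with exposure as columns: a = 222 (Reminder sent, case), b = 716 (Reminder sent, non-case), c = 25 (No reminder, case), d = 240.
OR = (222·240)/(716·25) = 53280/17900 = 2.97654
Risk in exposed = 222/938 = 0.23667; risk in unexposed = 25/265 = 0.09434; RR = 2.50874
OR/RR = 2.97654 / 2.50874 = 1.18647
The outcome is not rare, so the OR lies further from 1 than the RR.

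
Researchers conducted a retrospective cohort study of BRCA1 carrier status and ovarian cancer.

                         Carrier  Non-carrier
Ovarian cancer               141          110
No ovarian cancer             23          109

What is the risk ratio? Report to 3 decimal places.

Reading the table with exposure as columns: a = 141 (Carrier, case), b = 23 (Carrier, non-case), c = 110 (Non-carrier, case), d = 109.
Risk in exposed = 141/164 = 0.85976; risk in unexposed = 110/219 = 0.50228.
RR = 0.85976 / 0.50228 = 1.71170
The risk among the exposed is 1.71 times that among the unexposed.

1.712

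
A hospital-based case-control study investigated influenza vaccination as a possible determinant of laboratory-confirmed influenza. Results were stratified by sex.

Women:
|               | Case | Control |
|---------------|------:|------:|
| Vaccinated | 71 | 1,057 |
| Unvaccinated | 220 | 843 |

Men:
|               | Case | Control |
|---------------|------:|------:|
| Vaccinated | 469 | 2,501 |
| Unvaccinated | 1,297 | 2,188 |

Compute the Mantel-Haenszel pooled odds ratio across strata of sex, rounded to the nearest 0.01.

0.31

OR_MH = Σ(aᵢdᵢ/nᵢ) / Σ(bᵢcᵢ/nᵢ), where nᵢ is the stratum total.
Stratum 1 (Women): n = 2191; a·d/n = 71·843/2191 = 27.3177; b·c/n = 1057·220/2191 = 106.1342
Stratum 2 (Men): n = 6455; a·d/n = 469·2188/6455 = 158.9732; b·c/n = 2501·1297/6455 = 502.5247
OR_MH = (27.3177 + 158.9732) / (106.1342 + 502.5247) = 186.2909 / 608.6589 = 0.30607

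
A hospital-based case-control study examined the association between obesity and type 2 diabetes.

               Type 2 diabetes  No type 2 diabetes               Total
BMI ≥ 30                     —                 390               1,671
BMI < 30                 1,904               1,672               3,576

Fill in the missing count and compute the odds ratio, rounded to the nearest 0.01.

The missing cell is in the exposed row: 1671 − 390 = 1281.
So a = 1281, b = 390, c = 1904, d = 1672.
OR = (a·d)/(b·c) = (1281 × 1672) / (390 × 1904) = 2141832 / 742560 = 2.88439

2.88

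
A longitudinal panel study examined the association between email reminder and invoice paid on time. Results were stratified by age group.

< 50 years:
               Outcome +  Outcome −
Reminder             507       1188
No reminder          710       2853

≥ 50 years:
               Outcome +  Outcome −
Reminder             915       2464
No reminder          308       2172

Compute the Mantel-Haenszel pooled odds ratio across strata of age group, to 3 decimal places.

OR_MH = Σ(aᵢdᵢ/nᵢ) / Σ(bᵢcᵢ/nᵢ), where nᵢ is the stratum total.
Stratum 1 (< 50 years): n = 5258; a·d/n = 507·2853/5258 = 275.0991; b·c/n = 1188·710/5258 = 160.4184
Stratum 2 (≥ 50 years): n = 5859; a·d/n = 915·2172/5859 = 339.2012; b·c/n = 2464·308/5859 = 129.5293
OR_MH = (275.0991 + 339.2012) / (160.4184 + 129.5293) = 614.3003 / 289.9477 = 2.11866

2.119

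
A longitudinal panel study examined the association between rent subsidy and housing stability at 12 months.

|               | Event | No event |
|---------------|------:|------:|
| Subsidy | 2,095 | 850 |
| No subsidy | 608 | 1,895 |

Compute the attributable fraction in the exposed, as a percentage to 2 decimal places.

65.85

Cells: a = 2095, b = 850, c = 608, d = 1895.
Risk in exposed = 2095/2945 = 0.71138; risk in unexposed = 608/2503 = 0.24291.
RR = 0.71138/0.24291 = 2.92857
AR% = (RR − 1)/RR × 100 = (2.92857 − 1)/2.92857 × 100 = 65.8537%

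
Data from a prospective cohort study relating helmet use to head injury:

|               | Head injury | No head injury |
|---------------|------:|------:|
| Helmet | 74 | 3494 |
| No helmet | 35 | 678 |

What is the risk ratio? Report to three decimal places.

0.423

Cells: a = 74, b = 3494, c = 35, d = 678.
Risk in exposed = 74/3568 = 0.02074; risk in unexposed = 35/713 = 0.04909.
RR = 0.02074 / 0.04909 = 0.42250
The risk is 58% lower among the exposed than among the unexposed.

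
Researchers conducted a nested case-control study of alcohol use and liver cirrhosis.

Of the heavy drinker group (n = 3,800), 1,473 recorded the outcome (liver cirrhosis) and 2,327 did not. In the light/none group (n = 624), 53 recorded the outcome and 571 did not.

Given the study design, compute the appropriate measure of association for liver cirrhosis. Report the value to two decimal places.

6.82

From the description: a = 1473, b = 2327, c = 53, d = 571.
This is a nested case-control study: participants were sampled on outcome status, so risks in the source population cannot be estimated directly — relative risk is not valid here. The odds ratio is the appropriate measure.
OR = (a·d)/(b·c) = (1473 × 571) / (2327 × 53) = 841083 / 123331 = 6.81972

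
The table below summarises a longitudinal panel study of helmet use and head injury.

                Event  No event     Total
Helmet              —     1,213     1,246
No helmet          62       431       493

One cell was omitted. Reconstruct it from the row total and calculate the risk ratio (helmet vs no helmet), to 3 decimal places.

0.211

The missing cell is in the exposed row: 1246 − 1213 = 33.
So a = 33, b = 1213, c = 62, d = 431.
RR = [a/(a+b)] / [c/(c+d)] = (33/1246) / (62/493) = 0.02648/0.12576 = 0.21060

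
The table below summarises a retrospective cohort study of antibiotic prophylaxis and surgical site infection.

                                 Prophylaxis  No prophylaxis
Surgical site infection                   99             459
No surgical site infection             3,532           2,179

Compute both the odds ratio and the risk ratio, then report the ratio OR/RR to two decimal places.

0.85

Reading the table with exposure as columns: a = 99 (Prophylaxis, case), b = 3532 (Prophylaxis, non-case), c = 459 (No prophylaxis, case), d = 2179.
OR = (99·2179)/(3532·459) = 215721/1621188 = 0.13306
Risk in exposed = 99/3631 = 0.02727; risk in unexposed = 459/2638 = 0.17400; RR = 0.15670
OR/RR = 0.13306 / 0.15670 = 0.84916
The outcome is not rare, so the OR lies further from 1 than the RR.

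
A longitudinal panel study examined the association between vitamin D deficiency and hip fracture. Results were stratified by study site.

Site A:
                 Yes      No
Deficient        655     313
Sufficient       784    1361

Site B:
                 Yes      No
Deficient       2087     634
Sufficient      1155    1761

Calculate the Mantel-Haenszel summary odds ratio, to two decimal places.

4.50

OR_MH = Σ(aᵢdᵢ/nᵢ) / Σ(bᵢcᵢ/nᵢ), where nᵢ is the stratum total.
Stratum 1 (Site A): n = 3113; a·d/n = 655·1361/3113 = 286.3652; b·c/n = 313·784/3113 = 78.8281
Stratum 2 (Site B): n = 5637; a·d/n = 2087·1761/5637 = 651.9792; b·c/n = 634·1155/5637 = 129.9042
OR_MH = (286.3652 + 651.9792) / (78.8281 + 129.9042) = 938.3445 / 208.7323 = 4.49544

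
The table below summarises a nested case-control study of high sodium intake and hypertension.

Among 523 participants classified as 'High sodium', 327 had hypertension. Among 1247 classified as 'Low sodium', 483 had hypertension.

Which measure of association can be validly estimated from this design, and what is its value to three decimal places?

From the description: a = 327, b = 196, c = 483, d = 764.
This is a nested case-control study: participants were sampled on outcome status, so risks in the source population cannot be estimated directly — relative risk is not valid here. The odds ratio is the appropriate measure.
OR = (a·d)/(b·c) = (327 × 764) / (196 × 483) = 249828 / 94668 = 2.63899

2.639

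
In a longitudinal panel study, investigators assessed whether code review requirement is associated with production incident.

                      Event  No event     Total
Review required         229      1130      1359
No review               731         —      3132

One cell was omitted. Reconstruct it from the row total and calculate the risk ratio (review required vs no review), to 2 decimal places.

The missing cell is in the unexposed row: 3132 − 731 = 2401.
So a = 229, b = 1130, c = 731, d = 2401.
RR = [a/(a+b)] / [c/(c+d)] = (229/1359) / (731/3132) = 0.16851/0.23340 = 0.72197

0.72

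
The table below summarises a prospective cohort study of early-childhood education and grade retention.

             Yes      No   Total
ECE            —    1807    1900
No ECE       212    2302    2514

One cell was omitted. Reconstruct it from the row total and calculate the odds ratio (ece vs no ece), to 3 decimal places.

The missing cell is in the exposed row: 1900 − 1807 = 93.
So a = 93, b = 1807, c = 212, d = 2302.
OR = (a·d)/(b·c) = (93 × 2302) / (1807 × 212) = 214086 / 383084 = 0.55885

0.559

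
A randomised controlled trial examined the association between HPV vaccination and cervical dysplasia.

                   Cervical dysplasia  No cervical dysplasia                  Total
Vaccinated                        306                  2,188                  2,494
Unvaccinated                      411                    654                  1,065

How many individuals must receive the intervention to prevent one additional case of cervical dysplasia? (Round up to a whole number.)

4

Risk in treated group = 306/2494 = 0.12269; risk in control = 411/1065 = 0.38592.
Absolute risk reduction = 0.38592 − 0.12269 = 0.26322
NNT = 1 / ARR = 1 / 0.26322 = 3.799 → round up → 4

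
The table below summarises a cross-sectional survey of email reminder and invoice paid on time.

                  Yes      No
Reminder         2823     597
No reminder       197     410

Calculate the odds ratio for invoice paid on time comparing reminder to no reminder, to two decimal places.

Cells: a = 2823, b = 597, c = 197, d = 410.
OR = (a·d)/(b·c) = (2823 × 410) / (597 × 197) = 1157430 / 117609 = 9.84134
The odds of invoice paid on time are about 9.84 times as high in the reminder group.

9.84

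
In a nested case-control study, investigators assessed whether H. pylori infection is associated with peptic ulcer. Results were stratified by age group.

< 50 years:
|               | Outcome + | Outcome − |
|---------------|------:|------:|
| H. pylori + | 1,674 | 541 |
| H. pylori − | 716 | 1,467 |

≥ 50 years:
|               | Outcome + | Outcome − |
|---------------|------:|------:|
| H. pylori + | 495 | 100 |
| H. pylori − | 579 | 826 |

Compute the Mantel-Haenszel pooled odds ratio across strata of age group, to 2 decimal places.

OR_MH = Σ(aᵢdᵢ/nᵢ) / Σ(bᵢcᵢ/nᵢ), where nᵢ is the stratum total.
Stratum 1 (< 50 years): n = 4398; a·d/n = 1674·1467/4398 = 558.3806; b·c/n = 541·716/4398 = 88.0755
Stratum 2 (≥ 50 years): n = 2000; a·d/n = 495·826/2000 = 204.4350; b·c/n = 100·579/2000 = 28.9500
OR_MH = (558.3806 + 204.4350) / (88.0755 + 28.9500) = 762.8156 / 117.0255 = 6.51837

6.52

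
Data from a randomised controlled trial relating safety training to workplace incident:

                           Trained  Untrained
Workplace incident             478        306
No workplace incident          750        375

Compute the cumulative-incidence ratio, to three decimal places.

0.866

Reading the table with exposure as columns: a = 478 (Trained, case), b = 750 (Trained, non-case), c = 306 (Untrained, case), d = 375.
Risk in exposed = 478/1228 = 0.38925; risk in unexposed = 306/681 = 0.44934.
RR = 0.38925 / 0.44934 = 0.86627
The risk is 13% lower among the exposed than among the unexposed.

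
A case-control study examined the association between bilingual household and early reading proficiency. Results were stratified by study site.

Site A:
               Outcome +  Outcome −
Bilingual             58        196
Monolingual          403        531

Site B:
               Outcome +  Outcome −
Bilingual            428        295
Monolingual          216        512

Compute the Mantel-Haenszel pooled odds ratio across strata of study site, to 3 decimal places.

1.603

OR_MH = Σ(aᵢdᵢ/nᵢ) / Σ(bᵢcᵢ/nᵢ), where nᵢ is the stratum total.
Stratum 1 (Site A): n = 1188; a·d/n = 58·531/1188 = 25.9242; b·c/n = 196·403/1188 = 66.4882
Stratum 2 (Site B): n = 1451; a·d/n = 428·512/1451 = 151.0241; b·c/n = 295·216/1451 = 43.9145
OR_MH = (25.9242 + 151.0241) / (66.4882 + 43.9145) = 176.9484 / 110.4028 = 1.60275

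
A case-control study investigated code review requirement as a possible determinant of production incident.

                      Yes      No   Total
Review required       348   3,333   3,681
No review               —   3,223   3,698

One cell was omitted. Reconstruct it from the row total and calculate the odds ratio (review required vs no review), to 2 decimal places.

0.71

The missing cell is in the unexposed row: 3698 − 3223 = 475.
So a = 348, b = 3333, c = 475, d = 3223.
OR = (a·d)/(b·c) = (348 × 3223) / (3333 × 475) = 1121604 / 1583175 = 0.70845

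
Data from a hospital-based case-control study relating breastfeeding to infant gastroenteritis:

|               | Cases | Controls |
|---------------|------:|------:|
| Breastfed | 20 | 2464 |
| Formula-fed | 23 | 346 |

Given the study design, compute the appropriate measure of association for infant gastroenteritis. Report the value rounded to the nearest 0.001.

Cells: a = 20, b = 2464, c = 23, d = 346.
This is a hospital-based case-control study: participants were sampled on outcome status, so risks in the source population cannot be estimated directly — relative risk is not valid here. The odds ratio is the appropriate measure.
OR = (a·d)/(b·c) = (20 × 346) / (2464 × 23) = 6920 / 56672 = 0.12211

0.122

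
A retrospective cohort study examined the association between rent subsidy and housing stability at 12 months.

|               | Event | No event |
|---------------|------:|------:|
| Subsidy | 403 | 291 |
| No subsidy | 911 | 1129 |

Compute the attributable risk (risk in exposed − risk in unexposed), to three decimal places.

Cells: a = 403, b = 291, c = 911, d = 1129.
Risk in exposed = 403/694 = 0.580692; risk in unexposed = 911/2040 = 0.446569.
Risk difference = 0.580692 − 0.446569 = 0.134123

0.134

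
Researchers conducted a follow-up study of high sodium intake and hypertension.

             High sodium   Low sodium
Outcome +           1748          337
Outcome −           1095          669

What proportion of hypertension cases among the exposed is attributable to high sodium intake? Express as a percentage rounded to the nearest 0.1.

Reading the table with exposure as columns: a = 1748 (High sodium, case), b = 1095 (High sodium, non-case), c = 337 (Low sodium, case), d = 669.
Risk in exposed = 1748/2843 = 0.61484; risk in unexposed = 337/1006 = 0.33499.
RR = 0.61484/0.33499 = 1.83541
AR% = (RR − 1)/RR × 100 = (1.83541 − 1)/1.83541 × 100 = 45.5162%

45.5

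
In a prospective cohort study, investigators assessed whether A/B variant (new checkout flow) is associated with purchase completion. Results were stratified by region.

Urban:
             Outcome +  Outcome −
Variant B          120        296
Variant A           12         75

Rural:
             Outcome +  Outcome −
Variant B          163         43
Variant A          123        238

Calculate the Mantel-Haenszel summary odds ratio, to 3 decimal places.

OR_MH = Σ(aᵢdᵢ/nᵢ) / Σ(bᵢcᵢ/nᵢ), where nᵢ is the stratum total.
Stratum 1 (Urban): n = 503; a·d/n = 120·75/503 = 17.8926; b·c/n = 296·12/503 = 7.0616
Stratum 2 (Rural): n = 567; a·d/n = 163·238/567 = 68.4198; b·c/n = 43·123/567 = 9.3280
OR_MH = (17.8926 + 68.4198) / (7.0616 + 9.3280) = 86.3124 / 16.3897 = 5.26627

5.266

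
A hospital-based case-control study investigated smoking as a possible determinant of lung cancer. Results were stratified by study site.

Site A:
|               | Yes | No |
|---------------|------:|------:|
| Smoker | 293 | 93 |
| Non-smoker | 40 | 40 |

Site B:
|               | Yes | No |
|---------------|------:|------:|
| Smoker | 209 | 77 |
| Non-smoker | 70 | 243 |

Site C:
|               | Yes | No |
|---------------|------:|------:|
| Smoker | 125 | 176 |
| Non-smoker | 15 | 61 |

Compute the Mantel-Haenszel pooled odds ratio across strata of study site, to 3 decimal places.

5.427

OR_MH = Σ(aᵢdᵢ/nᵢ) / Σ(bᵢcᵢ/nᵢ), where nᵢ is the stratum total.
Stratum 1 (Site A): n = 466; a·d/n = 293·40/466 = 25.1502; b·c/n = 93·40/466 = 7.9828
Stratum 2 (Site B): n = 599; a·d/n = 209·243/599 = 84.7863; b·c/n = 77·70/599 = 8.9983
Stratum 3 (Site C): n = 377; a·d/n = 125·61/377 = 20.2255; b·c/n = 176·15/377 = 7.0027
OR_MH = (25.1502 + 84.7863 + 20.2255) / (7.9828 + 8.9983 + 7.0027) = 130.1620 / 23.9838 = 5.42708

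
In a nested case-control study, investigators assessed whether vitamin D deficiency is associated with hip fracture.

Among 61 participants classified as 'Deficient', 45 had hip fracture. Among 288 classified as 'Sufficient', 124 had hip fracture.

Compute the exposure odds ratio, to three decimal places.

3.720

From the description: a = 45, b = 16, c = 124, d = 164.
OR = (a·d)/(b·c) = (45 × 164) / (16 × 124) = 7380 / 1984 = 3.71976
The odds of hip fracture are about 3.72 times as high in the deficient group.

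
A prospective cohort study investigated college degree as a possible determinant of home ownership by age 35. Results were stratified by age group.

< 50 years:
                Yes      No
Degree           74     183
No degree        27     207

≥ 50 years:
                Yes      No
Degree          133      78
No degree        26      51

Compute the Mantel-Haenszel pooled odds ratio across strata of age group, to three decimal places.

3.201

OR_MH = Σ(aᵢdᵢ/nᵢ) / Σ(bᵢcᵢ/nᵢ), where nᵢ is the stratum total.
Stratum 1 (< 50 years): n = 491; a·d/n = 74·207/491 = 31.1976; b·c/n = 183·27/491 = 10.0631
Stratum 2 (≥ 50 years): n = 288; a·d/n = 133·51/288 = 23.5521; b·c/n = 78·26/288 = 7.0417
OR_MH = (31.1976 + 23.5521) / (10.0631 + 7.0417) = 54.7496 / 17.1048 = 3.20083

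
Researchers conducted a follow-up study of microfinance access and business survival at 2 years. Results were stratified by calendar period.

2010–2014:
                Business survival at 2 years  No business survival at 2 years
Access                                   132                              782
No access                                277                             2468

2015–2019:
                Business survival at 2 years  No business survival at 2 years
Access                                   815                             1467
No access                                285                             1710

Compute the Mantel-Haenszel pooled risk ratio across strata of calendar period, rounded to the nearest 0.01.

2.17

RR_MH = Σ(aᵢ·n₀ᵢ/nᵢ) / Σ(cᵢ·n₁ᵢ/nᵢ), with n₁ᵢ = aᵢ+bᵢ (exposed), n₀ᵢ = cᵢ+dᵢ (unexposed), nᵢ = n₁ᵢ+n₀ᵢ.
Stratum 1 (2010–2014): n₁ = 914, n₀ = 2745, n = 3659; a·n₀/n = 132·2745/3659 = 99.0271; c·n₁/n = 277·914/3659 = 69.1932
Stratum 2 (2015–2019): n₁ = 2282, n₀ = 1995, n = 4277; a·n₀/n = 815·1995/4277 = 380.1555; c·n₁/n = 285·2282/4277 = 152.0622
RR_MH = (99.0271 + 380.1555) / (69.1932 + 152.0622) = 479.1825 / 221.2554 = 2.16574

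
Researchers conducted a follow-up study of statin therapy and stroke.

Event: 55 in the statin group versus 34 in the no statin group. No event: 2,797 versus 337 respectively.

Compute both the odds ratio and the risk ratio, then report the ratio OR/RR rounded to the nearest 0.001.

0.926

From the description: a = 55, b = 2797, c = 34, d = 337.
OR = (55·337)/(2797·34) = 18535/95098 = 0.19490
Risk in exposed = 55/2852 = 0.01928; risk in unexposed = 34/371 = 0.09164; RR = 0.21043
OR/RR = 0.19490 / 0.21043 = 0.92622
The outcome is rare in both groups, so OR ≈ RR (ratio near 1).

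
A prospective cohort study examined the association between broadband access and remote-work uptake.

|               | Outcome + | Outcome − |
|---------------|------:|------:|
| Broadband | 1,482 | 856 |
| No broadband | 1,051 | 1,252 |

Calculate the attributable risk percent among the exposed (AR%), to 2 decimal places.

28.00

Cells: a = 1482, b = 856, c = 1051, d = 1252.
Risk in exposed = 1482/2338 = 0.63388; risk in unexposed = 1051/2303 = 0.45636.
RR = 0.63388/0.45636 = 1.38898
AR% = (RR − 1)/RR × 100 = (1.38898 − 1)/1.38898 × 100 = 28.0045%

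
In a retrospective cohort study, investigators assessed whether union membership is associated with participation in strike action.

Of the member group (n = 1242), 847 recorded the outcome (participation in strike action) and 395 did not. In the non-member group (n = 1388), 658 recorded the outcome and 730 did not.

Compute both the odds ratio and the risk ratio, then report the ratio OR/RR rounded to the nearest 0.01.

From the description: a = 847, b = 395, c = 658, d = 730.
OR = (847·730)/(395·658) = 618310/259910 = 2.37894
Risk in exposed = 847/1242 = 0.68196; risk in unexposed = 658/1388 = 0.47406; RR = 1.43855
OR/RR = 2.37894 / 1.43855 = 1.65370
The outcome is not rare, so the OR lies further from 1 than the RR.

1.65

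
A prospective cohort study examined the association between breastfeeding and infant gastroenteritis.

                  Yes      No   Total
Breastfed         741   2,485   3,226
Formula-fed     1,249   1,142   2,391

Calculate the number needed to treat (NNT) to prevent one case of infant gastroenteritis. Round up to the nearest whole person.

4

Risk in treated group = 741/3226 = 0.22970; risk in control = 1249/2391 = 0.52238.
Absolute risk reduction = 0.52238 − 0.22970 = 0.29268
NNT = 1 / ARR = 1 / 0.29268 = 3.417 → round up → 4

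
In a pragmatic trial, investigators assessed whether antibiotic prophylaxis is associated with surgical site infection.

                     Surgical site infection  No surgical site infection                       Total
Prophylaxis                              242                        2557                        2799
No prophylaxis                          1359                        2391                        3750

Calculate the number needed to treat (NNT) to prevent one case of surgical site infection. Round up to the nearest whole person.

4

Risk in treated group = 242/2799 = 0.08646; risk in control = 1359/3750 = 0.36240.
Absolute risk reduction = 0.36240 − 0.08646 = 0.27594
NNT = 1 / ARR = 1 / 0.27594 = 3.624 → round up → 4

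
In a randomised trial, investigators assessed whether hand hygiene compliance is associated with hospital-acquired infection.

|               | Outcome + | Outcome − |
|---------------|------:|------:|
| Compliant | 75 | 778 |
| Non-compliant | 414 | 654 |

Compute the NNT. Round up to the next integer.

Risk in treated group = 75/853 = 0.08792; risk in control = 414/1068 = 0.38764.
Absolute risk reduction = 0.38764 − 0.08792 = 0.29972
NNT = 1 / ARR = 1 / 0.29972 = 3.336 → round up → 4

4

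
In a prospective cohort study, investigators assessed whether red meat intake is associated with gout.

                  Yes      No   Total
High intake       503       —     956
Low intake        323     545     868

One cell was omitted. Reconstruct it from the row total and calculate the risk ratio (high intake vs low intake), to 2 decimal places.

1.41

The missing cell is in the exposed row: 956 − 503 = 453.
So a = 503, b = 453, c = 323, d = 545.
RR = [a/(a+b)] / [c/(c+d)] = (503/956) / (323/868) = 0.52615/0.37212 = 1.41393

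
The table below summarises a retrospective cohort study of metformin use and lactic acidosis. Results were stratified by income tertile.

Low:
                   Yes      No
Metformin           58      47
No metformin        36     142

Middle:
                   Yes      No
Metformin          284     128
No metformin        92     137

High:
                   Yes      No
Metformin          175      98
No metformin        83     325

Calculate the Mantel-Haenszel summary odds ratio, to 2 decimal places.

4.78

OR_MH = Σ(aᵢdᵢ/nᵢ) / Σ(bᵢcᵢ/nᵢ), where nᵢ is the stratum total.
Stratum 1 (Low): n = 283; a·d/n = 58·142/283 = 29.1025; b·c/n = 47·36/283 = 5.9788
Stratum 2 (Middle): n = 641; a·d/n = 284·137/641 = 60.6989; b·c/n = 128·92/641 = 18.3713
Stratum 3 (High): n = 681; a·d/n = 175·325/681 = 83.5169; b·c/n = 98·83/681 = 11.9442
OR_MH = (29.1025 + 60.6989 + 83.5169) / (5.9788 + 18.3713 + 11.9442) = 173.3183 / 36.2943 = 4.77536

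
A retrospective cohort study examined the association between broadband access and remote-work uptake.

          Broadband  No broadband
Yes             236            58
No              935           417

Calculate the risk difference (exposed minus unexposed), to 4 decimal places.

0.0794

Reading the table with exposure as columns: a = 236 (Broadband, case), b = 935 (Broadband, non-case), c = 58 (No broadband, case), d = 417.
Risk in exposed = 236/1171 = 0.201537; risk in unexposed = 58/475 = 0.122105.
Risk difference = 0.201537 − 0.122105 = 0.079432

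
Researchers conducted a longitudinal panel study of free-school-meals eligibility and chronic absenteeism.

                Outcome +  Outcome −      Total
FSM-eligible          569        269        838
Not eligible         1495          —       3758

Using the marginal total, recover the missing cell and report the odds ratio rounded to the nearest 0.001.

3.202

The missing cell is in the unexposed row: 3758 − 1495 = 2263.
So a = 569, b = 269, c = 1495, d = 2263.
OR = (a·d)/(b·c) = (569 × 2263) / (269 × 1495) = 1287647 / 402155 = 3.20187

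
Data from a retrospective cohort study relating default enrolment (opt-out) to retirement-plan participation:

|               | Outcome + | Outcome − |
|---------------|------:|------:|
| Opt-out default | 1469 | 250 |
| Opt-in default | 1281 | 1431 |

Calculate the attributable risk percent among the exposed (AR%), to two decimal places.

44.73

Cells: a = 1469, b = 250, c = 1281, d = 1431.
Risk in exposed = 1469/1719 = 0.85457; risk in unexposed = 1281/2712 = 0.47235.
RR = 0.85457/0.47235 = 1.80920
AR% = (RR − 1)/RR × 100 = (1.80920 − 1)/1.80920 × 100 = 44.7269%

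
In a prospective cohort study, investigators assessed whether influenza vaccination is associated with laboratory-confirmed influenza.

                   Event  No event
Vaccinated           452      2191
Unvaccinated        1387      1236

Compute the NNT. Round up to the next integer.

3

Risk in treated group = 452/2643 = 0.17102; risk in control = 1387/2623 = 0.52878.
Absolute risk reduction = 0.52878 − 0.17102 = 0.35777
NNT = 1 / ARR = 1 / 0.35777 = 2.795 → round up → 3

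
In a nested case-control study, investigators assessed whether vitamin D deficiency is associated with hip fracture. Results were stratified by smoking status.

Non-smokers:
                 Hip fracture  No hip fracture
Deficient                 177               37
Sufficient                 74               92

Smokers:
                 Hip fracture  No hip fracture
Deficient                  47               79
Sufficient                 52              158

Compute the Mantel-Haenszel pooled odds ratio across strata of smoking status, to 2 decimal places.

OR_MH = Σ(aᵢdᵢ/nᵢ) / Σ(bᵢcᵢ/nᵢ), where nᵢ is the stratum total.
Stratum 1 (Non-smokers): n = 380; a·d/n = 177·92/380 = 42.8526; b·c/n = 37·74/380 = 7.2053
Stratum 2 (Smokers): n = 336; a·d/n = 47·158/336 = 22.1012; b·c/n = 79·52/336 = 12.2262
OR_MH = (42.8526 + 22.1012) / (7.2053 + 12.2262) = 64.9538 / 19.4315 = 3.34272

3.34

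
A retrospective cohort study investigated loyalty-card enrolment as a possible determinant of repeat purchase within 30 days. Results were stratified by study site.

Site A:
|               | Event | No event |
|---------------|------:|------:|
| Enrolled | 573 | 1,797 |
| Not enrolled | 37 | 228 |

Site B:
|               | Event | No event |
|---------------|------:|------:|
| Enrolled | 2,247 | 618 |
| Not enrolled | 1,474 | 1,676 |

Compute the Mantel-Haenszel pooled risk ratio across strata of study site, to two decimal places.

RR_MH = Σ(aᵢ·n₀ᵢ/nᵢ) / Σ(cᵢ·n₁ᵢ/nᵢ), with n₁ᵢ = aᵢ+bᵢ (exposed), n₀ᵢ = cᵢ+dᵢ (unexposed), nᵢ = n₁ᵢ+n₀ᵢ.
Stratum 1 (Site A): n₁ = 2370, n₀ = 265, n = 2635; a·n₀/n = 573·265/2635 = 57.6262; c·n₁/n = 37·2370/2635 = 33.2789
Stratum 2 (Site B): n₁ = 2865, n₀ = 3150, n = 6015; a·n₀/n = 2247·3150/6015 = 1176.7332; c·n₁/n = 1474·2865/6015 = 702.0798
RR_MH = (57.6262 + 1176.7332) / (33.2789 + 702.0798) = 1234.3594 / 735.3587 = 1.67858

1.68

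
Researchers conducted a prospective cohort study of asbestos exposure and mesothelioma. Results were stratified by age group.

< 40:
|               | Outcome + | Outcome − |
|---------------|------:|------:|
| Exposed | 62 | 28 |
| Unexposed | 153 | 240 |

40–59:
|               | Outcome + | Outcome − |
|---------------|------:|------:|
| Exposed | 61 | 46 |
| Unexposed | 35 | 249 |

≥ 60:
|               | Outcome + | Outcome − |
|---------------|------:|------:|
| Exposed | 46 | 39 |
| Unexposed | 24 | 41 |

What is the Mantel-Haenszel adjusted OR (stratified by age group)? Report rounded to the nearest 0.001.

OR_MH = Σ(aᵢdᵢ/nᵢ) / Σ(bᵢcᵢ/nᵢ), where nᵢ is the stratum total.
Stratum 1 (< 40): n = 483; a·d/n = 62·240/483 = 30.8075; b·c/n = 28·153/483 = 8.8696
Stratum 2 (40–59): n = 391; a·d/n = 61·249/391 = 38.8465; b·c/n = 46·35/391 = 4.1176
Stratum 3 (≥ 60): n = 150; a·d/n = 46·41/150 = 12.5733; b·c/n = 39·24/150 = 6.2400
OR_MH = (30.8075 + 38.8465 + 12.5733) / (8.8696 + 4.1176 + 6.2400) = 82.2273 / 19.2272 = 4.27661

4.277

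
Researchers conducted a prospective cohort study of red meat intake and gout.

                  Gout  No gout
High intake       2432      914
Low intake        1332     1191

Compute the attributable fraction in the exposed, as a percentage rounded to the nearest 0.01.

27.36

Cells: a = 2432, b = 914, c = 1332, d = 1191.
Risk in exposed = 2432/3346 = 0.72684; risk in unexposed = 1332/2523 = 0.52794.
RR = 0.72684/0.52794 = 1.37674
AR% = (RR − 1)/RR × 100 = (1.37674 − 1)/1.37674 × 100 = 27.3644%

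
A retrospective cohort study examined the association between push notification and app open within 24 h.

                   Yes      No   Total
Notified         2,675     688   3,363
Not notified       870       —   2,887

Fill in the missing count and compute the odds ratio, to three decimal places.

9.014

The missing cell is in the unexposed row: 2887 − 870 = 2017.
So a = 2675, b = 688, c = 870, d = 2017.
OR = (a·d)/(b·c) = (2675 × 2017) / (688 × 870) = 5395475 / 598560 = 9.01409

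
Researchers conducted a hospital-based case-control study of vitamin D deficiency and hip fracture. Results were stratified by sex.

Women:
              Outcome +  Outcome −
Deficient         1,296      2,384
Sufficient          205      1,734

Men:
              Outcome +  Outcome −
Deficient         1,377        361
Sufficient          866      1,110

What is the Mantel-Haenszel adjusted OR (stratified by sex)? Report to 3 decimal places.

OR_MH = Σ(aᵢdᵢ/nᵢ) / Σ(bᵢcᵢ/nᵢ), where nᵢ is the stratum total.
Stratum 1 (Women): n = 5619; a·d/n = 1296·1734/5619 = 399.9402; b·c/n = 2384·205/5619 = 86.9763
Stratum 2 (Men): n = 3714; a·d/n = 1377·1110/3714 = 411.5428; b·c/n = 361·866/3714 = 84.1750
OR_MH = (399.9402 + 411.5428) / (86.9763 + 84.1750) = 811.4830 / 171.1513 = 4.74132

4.741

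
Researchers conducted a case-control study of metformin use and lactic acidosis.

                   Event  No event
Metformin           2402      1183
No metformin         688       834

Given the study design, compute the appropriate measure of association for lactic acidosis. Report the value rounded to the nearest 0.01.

2.46

Cells: a = 2402, b = 1183, c = 688, d = 834.
This is a case-control study: participants were sampled on outcome status, so risks in the source population cannot be estimated directly — relative risk is not valid here. The odds ratio is the appropriate measure.
OR = (a·d)/(b·c) = (2402 × 834) / (1183 × 688) = 2003268 / 813904 = 2.46131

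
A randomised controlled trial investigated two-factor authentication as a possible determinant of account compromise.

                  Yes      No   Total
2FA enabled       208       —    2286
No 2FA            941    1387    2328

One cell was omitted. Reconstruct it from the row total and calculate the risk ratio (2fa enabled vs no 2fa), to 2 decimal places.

The missing cell is in the exposed row: 2286 − 208 = 2078.
So a = 208, b = 2078, c = 941, d = 1387.
RR = [a/(a+b)] / [c/(c+d)] = (208/2286) / (941/2328) = 0.09099/0.40421 = 0.22510

0.23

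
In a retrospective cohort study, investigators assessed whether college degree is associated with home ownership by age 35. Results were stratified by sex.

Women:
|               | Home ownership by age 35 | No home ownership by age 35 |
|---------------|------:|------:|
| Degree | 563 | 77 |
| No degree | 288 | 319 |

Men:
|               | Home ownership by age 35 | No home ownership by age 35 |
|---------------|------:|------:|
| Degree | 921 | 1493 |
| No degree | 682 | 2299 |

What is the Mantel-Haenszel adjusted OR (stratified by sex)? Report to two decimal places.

OR_MH = Σ(aᵢdᵢ/nᵢ) / Σ(bᵢcᵢ/nᵢ), where nᵢ is the stratum total.
Stratum 1 (Women): n = 1247; a·d/n = 563·319/1247 = 144.0233; b·c/n = 77·288/1247 = 17.7835
Stratum 2 (Men): n = 5395; a·d/n = 921·2299/5395 = 392.4706; b·c/n = 1493·682/5395 = 188.7351
OR_MH = (144.0233 + 392.4706) / (17.7835 + 188.7351) = 536.4939 / 206.5186 = 2.59780

2.60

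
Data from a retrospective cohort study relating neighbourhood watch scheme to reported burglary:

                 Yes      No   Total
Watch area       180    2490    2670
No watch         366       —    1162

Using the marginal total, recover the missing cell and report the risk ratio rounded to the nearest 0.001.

The missing cell is in the unexposed row: 1162 − 366 = 796.
So a = 180, b = 2490, c = 366, d = 796.
RR = [a/(a+b)] / [c/(c+d)] = (180/2670) / (366/1162) = 0.06742/0.31497 = 0.21404

0.214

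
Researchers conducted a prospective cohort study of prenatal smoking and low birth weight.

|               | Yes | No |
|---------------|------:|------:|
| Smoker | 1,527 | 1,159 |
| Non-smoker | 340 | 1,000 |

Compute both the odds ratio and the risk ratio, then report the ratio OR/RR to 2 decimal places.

1.73

Cells: a = 1527, b = 1159, c = 340, d = 1000.
OR = (1527·1000)/(1159·340) = 1527000/394060 = 3.87504
Risk in exposed = 1527/2686 = 0.56850; risk in unexposed = 340/1340 = 0.25373; RR = 2.24057
OR/RR = 3.87504 / 2.24057 = 1.72949
The outcome is not rare, so the OR lies further from 1 than the RR.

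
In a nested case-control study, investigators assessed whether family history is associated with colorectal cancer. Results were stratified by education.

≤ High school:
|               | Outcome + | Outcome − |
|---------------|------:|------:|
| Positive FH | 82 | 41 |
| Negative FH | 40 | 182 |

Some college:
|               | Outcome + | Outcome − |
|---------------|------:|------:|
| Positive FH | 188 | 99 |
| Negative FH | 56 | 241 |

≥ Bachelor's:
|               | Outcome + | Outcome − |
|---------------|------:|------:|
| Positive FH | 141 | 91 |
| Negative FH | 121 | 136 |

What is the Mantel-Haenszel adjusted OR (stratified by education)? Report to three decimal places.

4.354

OR_MH = Σ(aᵢdᵢ/nᵢ) / Σ(bᵢcᵢ/nᵢ), where nᵢ is the stratum total.
Stratum 1 (≤ High school): n = 345; a·d/n = 82·182/345 = 43.2580; b·c/n = 41·40/345 = 4.7536
Stratum 2 (Some college): n = 584; a·d/n = 188·241/584 = 77.5822; b·c/n = 99·56/584 = 9.4932
Stratum 3 (≥ Bachelor's): n = 489; a·d/n = 141·136/489 = 39.2147; b·c/n = 91·121/489 = 22.5174
OR_MH = (43.2580 + 77.5822 + 39.2147) / (4.7536 + 9.4932 + 22.5174) = 160.0549 / 36.7642 = 4.35356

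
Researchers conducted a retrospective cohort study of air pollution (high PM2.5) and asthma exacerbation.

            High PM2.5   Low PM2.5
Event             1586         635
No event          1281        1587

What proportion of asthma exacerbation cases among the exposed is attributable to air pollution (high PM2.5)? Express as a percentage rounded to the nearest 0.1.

48.3

Reading the table with exposure as columns: a = 1586 (High PM2.5, case), b = 1281 (High PM2.5, non-case), c = 635 (Low PM2.5, case), d = 1587.
Risk in exposed = 1586/2867 = 0.55319; risk in unexposed = 635/2222 = 0.28578.
RR = 0.55319/0.28578 = 1.93573
AR% = (RR − 1)/RR × 100 = (1.93573 − 1)/1.93573 × 100 = 48.3400%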